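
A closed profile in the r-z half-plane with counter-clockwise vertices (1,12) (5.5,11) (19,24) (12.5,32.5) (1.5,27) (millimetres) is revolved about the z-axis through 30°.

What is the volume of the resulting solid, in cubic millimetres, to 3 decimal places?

Volume = 1027.759 mm³

Profile (r,z), 5 vertices: (1,12) (5.5,11) (19,24) (12.5,32.5) (1.5,27)
edge 0: (1,12)→(5.5,11)  cross = 1·11 − 5.5·12 = -55.0000; (r_i+r_j)·cross = 6.5·-55.0000 = -357.5000
edge 1: (5.5,11)→(19,24)  cross = 5.5·24 − 19·11 = -77.0000; (r_i+r_j)·cross = 24.5·-77.0000 = -1886.5000
edge 2: (19,24)→(12.5,32.5)  cross = 19·32.5 − 12.5·24 = 317.5000; (r_i+r_j)·cross = 31.5·317.5000 = 10001.2500
edge 3: (12.5,32.5)→(1.5,27)  cross = 12.5·27 − 1.5·32.5 = 288.7500; (r_i+r_j)·cross = 14·288.7500 = 4042.5000
edge 4: (1.5,27)→(1,12)  cross = 1.5·12 − 1·27 = -9.0000; (r_i+r_j)·cross = 2.5·-9.0000 = -22.5000
Σcross = 465.2500 → A = |Σcross|/2 = 232.6250 mm²
Σ(r_i+r_j)·cross = 11777.2500 → first moment M = |Σ|/6 = 1962.8750
R_c = M/A = 1962.8750/232.6250 = 8.4379 mm
θ = 30° = 0.523599 rad
V = θ·R_c·A = 0.523599·8.4379·232.6250 = 1027.759 mm³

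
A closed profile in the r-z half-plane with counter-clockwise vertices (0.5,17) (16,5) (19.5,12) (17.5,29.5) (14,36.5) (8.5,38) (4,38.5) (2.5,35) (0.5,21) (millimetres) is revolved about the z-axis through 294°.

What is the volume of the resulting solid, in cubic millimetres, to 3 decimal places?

Profile (r,z), 9 vertices: (0.5,17) (16,5) (19.5,12) (17.5,29.5) (14,36.5) (8.5,38) (4,38.5) (2.5,35) (0.5,21)
edge 0: (0.5,17)→(16,5)  cross = 0.5·5 − 16·17 = -269.5000; (r_i+r_j)·cross = 16.5·-269.5000 = -4446.7500
edge 1: (16,5)→(19.5,12)  cross = 16·12 − 19.5·5 = 94.5000; (r_i+r_j)·cross = 35.5·94.5000 = 3354.7500
edge 2: (19.5,12)→(17.5,29.5)  cross = 19.5·29.5 − 17.5·12 = 365.2500; (r_i+r_j)·cross = 37·365.2500 = 13514.2500
edge 3: (17.5,29.5)→(14,36.5)  cross = 17.5·36.5 − 14·29.5 = 225.7500; (r_i+r_j)·cross = 31.5·225.7500 = 7111.1250
edge 4: (14,36.5)→(8.5,38)  cross = 14·38 − 8.5·36.5 = 221.7500; (r_i+r_j)·cross = 22.5·221.7500 = 4989.3750
edge 5: (8.5,38)→(4,38.5)  cross = 8.5·38.5 − 4·38 = 175.2500; (r_i+r_j)·cross = 12.5·175.2500 = 2190.6250
edge 6: (4,38.5)→(2.5,35)  cross = 4·35 − 2.5·38.5 = 43.7500; (r_i+r_j)·cross = 6.5·43.7500 = 284.3750
edge 7: (2.5,35)→(0.5,21)  cross = 2.5·21 − 0.5·35 = 35.0000; (r_i+r_j)·cross = 3·35.0000 = 105.0000
edge 8: (0.5,21)→(0.5,17)  cross = 0.5·17 − 0.5·21 = -2.0000; (r_i+r_j)·cross = 1·-2.0000 = -2.0000
Σcross = 889.7500 → A = |Σcross|/2 = 444.8750 mm²
Σ(r_i+r_j)·cross = 27100.7500 → first moment M = |Σ|/6 = 4516.7917
R_c = M/A = 4516.7917/444.8750 = 10.1529 mm
θ = 294° = 5.131268 rad
V = θ·R_c·A = 5.131268·10.1529·444.8750 = 23176.869 mm³

Volume = 23176.869 mm³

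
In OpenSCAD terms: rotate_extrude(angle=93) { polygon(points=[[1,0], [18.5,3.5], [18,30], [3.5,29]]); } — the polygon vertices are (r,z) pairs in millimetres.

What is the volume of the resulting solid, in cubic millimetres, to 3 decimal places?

Profile (r,z), 4 vertices: (1,0) (18.5,3.5) (18,30) (3.5,29)
edge 0: (1,0)→(18.5,3.5)  cross = 1·3.5 − 18.5·0 = 3.5000; (r_i+r_j)·cross = 19.5·3.5000 = 68.2500
edge 1: (18.5,3.5)→(18,30)  cross = 18.5·30 − 18·3.5 = 492.0000; (r_i+r_j)·cross = 36.5·492.0000 = 17958.0000
edge 2: (18,30)→(3.5,29)  cross = 18·29 − 3.5·30 = 417.0000; (r_i+r_j)·cross = 21.5·417.0000 = 8965.5000
edge 3: (3.5,29)→(1,0)  cross = 3.5·0 − 1·29 = -29.0000; (r_i+r_j)·cross = 4.5·-29.0000 = -130.5000
Σcross = 883.5000 → A = |Σcross|/2 = 441.7500 mm²
Σ(r_i+r_j)·cross = 26861.2500 → first moment M = |Σ|/6 = 4476.8750
R_c = M/A = 4476.8750/441.7500 = 10.1344 mm
θ = 93° = 1.623156 rad
V = θ·R_c·A = 1.623156·10.1344·441.7500 = 7266.667 mm³

Volume = 7266.667 mm³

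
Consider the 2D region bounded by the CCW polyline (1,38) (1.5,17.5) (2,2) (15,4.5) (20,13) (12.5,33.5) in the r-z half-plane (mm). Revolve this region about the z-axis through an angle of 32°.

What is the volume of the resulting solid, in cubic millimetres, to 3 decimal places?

Volume = 2379.349 mm³

Profile (r,z), 6 vertices: (1,38) (1.5,17.5) (2,2) (15,4.5) (20,13) (12.5,33.5)
edge 0: (1,38)→(1.5,17.5)  cross = 1·17.5 − 1.5·38 = -39.5000; (r_i+r_j)·cross = 2.5·-39.5000 = -98.7500
edge 1: (1.5,17.5)→(2,2)  cross = 1.5·2 − 2·17.5 = -32.0000; (r_i+r_j)·cross = 3.5·-32.0000 = -112.0000
edge 2: (2,2)→(15,4.5)  cross = 2·4.5 − 15·2 = -21.0000; (r_i+r_j)·cross = 17·-21.0000 = -357.0000
edge 3: (15,4.5)→(20,13)  cross = 15·13 − 20·4.5 = 105.0000; (r_i+r_j)·cross = 35·105.0000 = 3675.0000
edge 4: (20,13)→(12.5,33.5)  cross = 20·33.5 − 12.5·13 = 507.5000; (r_i+r_j)·cross = 32.5·507.5000 = 16493.7500
edge 5: (12.5,33.5)→(1,38)  cross = 12.5·38 − 1·33.5 = 441.5000; (r_i+r_j)·cross = 13.5·441.5000 = 5960.2500
Σcross = 961.5000 → A = |Σcross|/2 = 480.7500 mm²
Σ(r_i+r_j)·cross = 25561.2500 → first moment M = |Σ|/6 = 4260.2083
R_c = M/A = 4260.2083/480.7500 = 8.8616 mm
θ = 32° = 0.558505 rad
V = θ·R_c·A = 0.558505·8.8616·480.7500 = 2379.349 mm³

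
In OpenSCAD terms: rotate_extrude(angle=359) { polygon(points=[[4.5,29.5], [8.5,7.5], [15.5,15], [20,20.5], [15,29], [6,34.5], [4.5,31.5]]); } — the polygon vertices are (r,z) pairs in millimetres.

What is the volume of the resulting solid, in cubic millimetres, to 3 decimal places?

Profile (r,z), 7 vertices: (4.5,29.5) (8.5,7.5) (15.5,15) (20,20.5) (15,29) (6,34.5) (4.5,31.5)
edge 0: (4.5,29.5)→(8.5,7.5)  cross = 4.5·7.5 − 8.5·29.5 = -217.0000; (r_i+r_j)·cross = 13·-217.0000 = -2821.0000
edge 1: (8.5,7.5)→(15.5,15)  cross = 8.5·15 − 15.5·7.5 = 11.2500; (r_i+r_j)·cross = 24·11.2500 = 270.0000
edge 2: (15.5,15)→(20,20.5)  cross = 15.5·20.5 − 20·15 = 17.7500; (r_i+r_j)·cross = 35.5·17.7500 = 630.1250
edge 3: (20,20.5)→(15,29)  cross = 20·29 − 15·20.5 = 272.5000; (r_i+r_j)·cross = 35·272.5000 = 9537.5000
edge 4: (15,29)→(6,34.5)  cross = 15·34.5 − 6·29 = 343.5000; (r_i+r_j)·cross = 21·343.5000 = 7213.5000
edge 5: (6,34.5)→(4.5,31.5)  cross = 6·31.5 − 4.5·34.5 = 33.7500; (r_i+r_j)·cross = 10.5·33.7500 = 354.3750
edge 6: (4.5,31.5)→(4.5,29.5)  cross = 4.5·29.5 − 4.5·31.5 = -9.0000; (r_i+r_j)·cross = 9·-9.0000 = -81.0000
Σcross = 452.7500 → A = |Σcross|/2 = 226.3750 mm²
Σ(r_i+r_j)·cross = 15103.5000 → first moment M = |Σ|/6 = 2517.2500
R_c = M/A = 2517.2500/226.3750 = 11.1198 mm
θ = 359° = 6.265732 rad
V = θ·R_c·A = 6.265732·11.1198·226.3750 = 15772.414 mm³

Volume = 15772.414 mm³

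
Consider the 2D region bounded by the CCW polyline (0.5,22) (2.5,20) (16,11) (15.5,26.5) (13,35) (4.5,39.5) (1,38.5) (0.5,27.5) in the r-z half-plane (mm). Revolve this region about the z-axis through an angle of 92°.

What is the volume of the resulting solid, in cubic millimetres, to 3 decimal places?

Volume = 4029.578 mm³

Profile (r,z), 8 vertices: (0.5,22) (2.5,20) (16,11) (15.5,26.5) (13,35) (4.5,39.5) (1,38.5) (0.5,27.5)
edge 0: (0.5,22)→(2.5,20)  cross = 0.5·20 − 2.5·22 = -45.0000; (r_i+r_j)·cross = 3·-45.0000 = -135.0000
edge 1: (2.5,20)→(16,11)  cross = 2.5·11 − 16·20 = -292.5000; (r_i+r_j)·cross = 18.5·-292.5000 = -5411.2500
edge 2: (16,11)→(15.5,26.5)  cross = 16·26.5 − 15.5·11 = 253.5000; (r_i+r_j)·cross = 31.5·253.5000 = 7985.2500
edge 3: (15.5,26.5)→(13,35)  cross = 15.5·35 − 13·26.5 = 198.0000; (r_i+r_j)·cross = 28.5·198.0000 = 5643.0000
edge 4: (13,35)→(4.5,39.5)  cross = 13·39.5 − 4.5·35 = 356.0000; (r_i+r_j)·cross = 17.5·356.0000 = 6230.0000
edge 5: (4.5,39.5)→(1,38.5)  cross = 4.5·38.5 − 1·39.5 = 133.7500; (r_i+r_j)·cross = 5.5·133.7500 = 735.6250
edge 6: (1,38.5)→(0.5,27.5)  cross = 1·27.5 − 0.5·38.5 = 8.2500; (r_i+r_j)·cross = 1.5·8.2500 = 12.3750
edge 7: (0.5,27.5)→(0.5,22)  cross = 0.5·22 − 0.5·27.5 = -2.7500; (r_i+r_j)·cross = 1·-2.7500 = -2.7500
Σcross = 609.2500 → A = |Σcross|/2 = 304.6250 mm²
Σ(r_i+r_j)·cross = 15057.2500 → first moment M = |Σ|/6 = 2509.5417
R_c = M/A = 2509.5417/304.6250 = 8.2381 mm
θ = 92° = 1.605703 rad
V = θ·R_c·A = 1.605703·8.2381·304.6250 = 4029.578 mm³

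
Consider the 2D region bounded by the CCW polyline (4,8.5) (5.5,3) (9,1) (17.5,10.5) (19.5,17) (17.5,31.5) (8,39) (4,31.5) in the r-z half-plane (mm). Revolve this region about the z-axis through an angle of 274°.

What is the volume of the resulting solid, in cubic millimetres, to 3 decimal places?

Profile (r,z), 8 vertices: (4,8.5) (5.5,3) (9,1) (17.5,10.5) (19.5,17) (17.5,31.5) (8,39) (4,31.5)
edge 0: (4,8.5)→(5.5,3)  cross = 4·3 − 5.5·8.5 = -34.7500; (r_i+r_j)·cross = 9.5·-34.7500 = -330.1250
edge 1: (5.5,3)→(9,1)  cross = 5.5·1 − 9·3 = -21.5000; (r_i+r_j)·cross = 14.5·-21.5000 = -311.7500
edge 2: (9,1)→(17.5,10.5)  cross = 9·10.5 − 17.5·1 = 77.0000; (r_i+r_j)·cross = 26.5·77.0000 = 2040.5000
edge 3: (17.5,10.5)→(19.5,17)  cross = 17.5·17 − 19.5·10.5 = 92.7500; (r_i+r_j)·cross = 37·92.7500 = 3431.7500
edge 4: (19.5,17)→(17.5,31.5)  cross = 19.5·31.5 − 17.5·17 = 316.7500; (r_i+r_j)·cross = 37·316.7500 = 11719.7500
edge 5: (17.5,31.5)→(8,39)  cross = 17.5·39 − 8·31.5 = 430.5000; (r_i+r_j)·cross = 25.5·430.5000 = 10977.7500
edge 6: (8,39)→(4,31.5)  cross = 8·31.5 − 4·39 = 96.0000; (r_i+r_j)·cross = 12·96.0000 = 1152.0000
edge 7: (4,31.5)→(4,8.5)  cross = 4·8.5 − 4·31.5 = -92.0000; (r_i+r_j)·cross = 8·-92.0000 = -736.0000
Σcross = 864.7500 → A = |Σcross|/2 = 432.3750 mm²
Σ(r_i+r_j)·cross = 27943.8750 → first moment M = |Σ|/6 = 4657.3125
R_c = M/A = 4657.3125/432.3750 = 10.7715 mm
θ = 274° = 4.782202 rad
V = θ·R_c·A = 4.782202·10.7715·432.3750 = 22272.210 mm³

Volume = 22272.210 mm³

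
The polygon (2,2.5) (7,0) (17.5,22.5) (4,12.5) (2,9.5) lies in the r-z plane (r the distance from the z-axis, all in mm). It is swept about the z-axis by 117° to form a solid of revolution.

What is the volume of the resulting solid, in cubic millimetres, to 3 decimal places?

Volume = 2209.269 mm³

Profile (r,z), 5 vertices: (2,2.5) (7,0) (17.5,22.5) (4,12.5) (2,9.5)
edge 0: (2,2.5)→(7,0)  cross = 2·0 − 7·2.5 = -17.5000; (r_i+r_j)·cross = 9·-17.5000 = -157.5000
edge 1: (7,0)→(17.5,22.5)  cross = 7·22.5 − 17.5·0 = 157.5000; (r_i+r_j)·cross = 24.5·157.5000 = 3858.7500
edge 2: (17.5,22.5)→(4,12.5)  cross = 17.5·12.5 − 4·22.5 = 128.7500; (r_i+r_j)·cross = 21.5·128.7500 = 2768.1250
edge 3: (4,12.5)→(2,9.5)  cross = 4·9.5 − 2·12.5 = 13.0000; (r_i+r_j)·cross = 6·13.0000 = 78.0000
edge 4: (2,9.5)→(2,2.5)  cross = 2·2.5 − 2·9.5 = -14.0000; (r_i+r_j)·cross = 4·-14.0000 = -56.0000
Σcross = 267.7500 → A = |Σcross|/2 = 133.8750 mm²
Σ(r_i+r_j)·cross = 6491.3750 → first moment M = |Σ|/6 = 1081.8958
R_c = M/A = 1081.8958/133.8750 = 8.0814 mm
θ = 117° = 2.042035 rad
V = θ·R_c·A = 2.042035·8.0814·133.8750 = 2209.269 mm³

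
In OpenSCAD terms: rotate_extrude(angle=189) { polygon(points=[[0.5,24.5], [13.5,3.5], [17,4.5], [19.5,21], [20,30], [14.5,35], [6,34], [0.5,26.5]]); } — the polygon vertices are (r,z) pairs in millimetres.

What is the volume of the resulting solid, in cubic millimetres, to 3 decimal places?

Volume = 15197.670 mm³

Profile (r,z), 8 vertices: (0.5,24.5) (13.5,3.5) (17,4.5) (19.5,21) (20,30) (14.5,35) (6,34) (0.5,26.5)
edge 0: (0.5,24.5)→(13.5,3.5)  cross = 0.5·3.5 − 13.5·24.5 = -329.0000; (r_i+r_j)·cross = 14·-329.0000 = -4606.0000
edge 1: (13.5,3.5)→(17,4.5)  cross = 13.5·4.5 − 17·3.5 = 1.2500; (r_i+r_j)·cross = 30.5·1.2500 = 38.1250
edge 2: (17,4.5)→(19.5,21)  cross = 17·21 − 19.5·4.5 = 269.2500; (r_i+r_j)·cross = 36.5·269.2500 = 9827.6250
edge 3: (19.5,21)→(20,30)  cross = 19.5·30 − 20·21 = 165.0000; (r_i+r_j)·cross = 39.5·165.0000 = 6517.5000
edge 4: (20,30)→(14.5,35)  cross = 20·35 − 14.5·30 = 265.0000; (r_i+r_j)·cross = 34.5·265.0000 = 9142.5000
edge 5: (14.5,35)→(6,34)  cross = 14.5·34 − 6·35 = 283.0000; (r_i+r_j)·cross = 20.5·283.0000 = 5801.5000
edge 6: (6,34)→(0.5,26.5)  cross = 6·26.5 − 0.5·34 = 142.0000; (r_i+r_j)·cross = 6.5·142.0000 = 923.0000
edge 7: (0.5,26.5)→(0.5,24.5)  cross = 0.5·24.5 − 0.5·26.5 = -1.0000; (r_i+r_j)·cross = 1·-1.0000 = -1.0000
Σcross = 795.5000 → A = |Σcross|/2 = 397.7500 mm²
Σ(r_i+r_j)·cross = 27643.2500 → first moment M = |Σ|/6 = 4607.2083
R_c = M/A = 4607.2083/397.7500 = 11.5832 mm
θ = 189° = 3.298672 rad
V = θ·R_c·A = 3.298672·11.5832·397.7500 = 15197.670 mm³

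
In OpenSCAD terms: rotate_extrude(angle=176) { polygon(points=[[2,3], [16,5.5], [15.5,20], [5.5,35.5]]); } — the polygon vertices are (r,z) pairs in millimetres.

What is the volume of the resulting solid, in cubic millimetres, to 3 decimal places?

Volume = 7968.772 mm³

Profile (r,z), 4 vertices: (2,3) (16,5.5) (15.5,20) (5.5,35.5)
edge 0: (2,3)→(16,5.5)  cross = 2·5.5 − 16·3 = -37.0000; (r_i+r_j)·cross = 18·-37.0000 = -666.0000
edge 1: (16,5.5)→(15.5,20)  cross = 16·20 − 15.5·5.5 = 234.7500; (r_i+r_j)·cross = 31.5·234.7500 = 7394.6250
edge 2: (15.5,20)→(5.5,35.5)  cross = 15.5·35.5 − 5.5·20 = 440.2500; (r_i+r_j)·cross = 21·440.2500 = 9245.2500
edge 3: (5.5,35.5)→(2,3)  cross = 5.5·3 − 2·35.5 = -54.5000; (r_i+r_j)·cross = 7.5·-54.5000 = -408.7500
Σcross = 583.5000 → A = |Σcross|/2 = 291.7500 mm²
Σ(r_i+r_j)·cross = 15565.1250 → first moment M = |Σ|/6 = 2594.1875
R_c = M/A = 2594.1875/291.7500 = 8.8918 mm
θ = 176° = 3.071779 rad
V = θ·R_c·A = 3.071779·8.8918·291.7500 = 7968.772 mm³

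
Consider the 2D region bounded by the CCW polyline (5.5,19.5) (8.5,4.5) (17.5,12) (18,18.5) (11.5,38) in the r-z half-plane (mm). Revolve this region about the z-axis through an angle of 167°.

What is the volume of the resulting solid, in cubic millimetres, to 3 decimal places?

Volume = 8072.140 mm³

Profile (r,z), 5 vertices: (5.5,19.5) (8.5,4.5) (17.5,12) (18,18.5) (11.5,38)
edge 0: (5.5,19.5)→(8.5,4.5)  cross = 5.5·4.5 − 8.5·19.5 = -141.0000; (r_i+r_j)·cross = 14·-141.0000 = -1974.0000
edge 1: (8.5,4.5)→(17.5,12)  cross = 8.5·12 − 17.5·4.5 = 23.2500; (r_i+r_j)·cross = 26·23.2500 = 604.5000
edge 2: (17.5,12)→(18,18.5)  cross = 17.5·18.5 − 18·12 = 107.7500; (r_i+r_j)·cross = 35.5·107.7500 = 3825.1250
edge 3: (18,18.5)→(11.5,38)  cross = 18·38 − 11.5·18.5 = 471.2500; (r_i+r_j)·cross = 29.5·471.2500 = 13901.8750
edge 4: (11.5,38)→(5.5,19.5)  cross = 11.5·19.5 − 5.5·38 = 15.2500; (r_i+r_j)·cross = 17·15.2500 = 259.2500
Σcross = 476.5000 → A = |Σcross|/2 = 238.2500 mm²
Σ(r_i+r_j)·cross = 16616.7500 → first moment M = |Σ|/6 = 2769.4583
R_c = M/A = 2769.4583/238.2500 = 11.6242 mm
θ = 167° = 2.914700 rad
V = θ·R_c·A = 2.914700·11.6242·238.2500 = 8072.140 mm³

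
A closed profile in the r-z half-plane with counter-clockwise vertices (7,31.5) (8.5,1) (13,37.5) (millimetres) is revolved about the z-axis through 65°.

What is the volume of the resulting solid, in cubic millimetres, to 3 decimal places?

Profile (r,z), 3 vertices: (7,31.5) (8.5,1) (13,37.5)
edge 0: (7,31.5)→(8.5,1)  cross = 7·1 − 8.5·31.5 = -260.7500; (r_i+r_j)·cross = 15.5·-260.7500 = -4041.6250
edge 1: (8.5,1)→(13,37.5)  cross = 8.5·37.5 − 13·1 = 305.7500; (r_i+r_j)·cross = 21.5·305.7500 = 6573.6250
edge 2: (13,37.5)→(7,31.5)  cross = 13·31.5 − 7·37.5 = 147.0000; (r_i+r_j)·cross = 20·147.0000 = 2940.0000
Σcross = 192.0000 → A = |Σcross|/2 = 96.0000 mm²
Σ(r_i+r_j)·cross = 5472.0000 → first moment M = |Σ|/6 = 912.0000
R_c = M/A = 912.0000/96.0000 = 9.5000 mm
θ = 65° = 1.134464 rad
V = θ·R_c·A = 1.134464·9.5000·96.0000 = 1034.631 mm³

Volume = 1034.631 mm³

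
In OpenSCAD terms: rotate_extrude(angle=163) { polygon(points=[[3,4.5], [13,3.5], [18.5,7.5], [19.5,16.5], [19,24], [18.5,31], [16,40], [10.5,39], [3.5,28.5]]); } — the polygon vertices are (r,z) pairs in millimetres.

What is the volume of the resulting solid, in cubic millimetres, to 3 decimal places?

Volume = 15808.324 mm³

Profile (r,z), 9 vertices: (3,4.5) (13,3.5) (18.5,7.5) (19.5,16.5) (19,24) (18.5,31) (16,40) (10.5,39) (3.5,28.5)
edge 0: (3,4.5)→(13,3.5)  cross = 3·3.5 − 13·4.5 = -48.0000; (r_i+r_j)·cross = 16·-48.0000 = -768.0000
edge 1: (13,3.5)→(18.5,7.5)  cross = 13·7.5 − 18.5·3.5 = 32.7500; (r_i+r_j)·cross = 31.5·32.7500 = 1031.6250
edge 2: (18.5,7.5)→(19.5,16.5)  cross = 18.5·16.5 − 19.5·7.5 = 159.0000; (r_i+r_j)·cross = 38·159.0000 = 6042.0000
edge 3: (19.5,16.5)→(19,24)  cross = 19.5·24 − 19·16.5 = 154.5000; (r_i+r_j)·cross = 38.5·154.5000 = 5948.2500
edge 4: (19,24)→(18.5,31)  cross = 19·31 − 18.5·24 = 145.0000; (r_i+r_j)·cross = 37.5·145.0000 = 5437.5000
edge 5: (18.5,31)→(16,40)  cross = 18.5·40 − 16·31 = 244.0000; (r_i+r_j)·cross = 34.5·244.0000 = 8418.0000
edge 6: (16,40)→(10.5,39)  cross = 16·39 − 10.5·40 = 204.0000; (r_i+r_j)·cross = 26.5·204.0000 = 5406.0000
edge 7: (10.5,39)→(3.5,28.5)  cross = 10.5·28.5 − 3.5·39 = 162.7500; (r_i+r_j)·cross = 14·162.7500 = 2278.5000
edge 8: (3.5,28.5)→(3,4.5)  cross = 3.5·4.5 − 3·28.5 = -69.7500; (r_i+r_j)·cross = 6.5·-69.7500 = -453.3750
Σcross = 984.2500 → A = |Σcross|/2 = 492.1250 mm²
Σ(r_i+r_j)·cross = 33340.5000 → first moment M = |Σ|/6 = 5556.7500
R_c = M/A = 5556.7500/492.1250 = 11.2913 mm
θ = 163° = 2.844887 rad
V = θ·R_c·A = 2.844887·11.2913·492.1250 = 15808.324 mm³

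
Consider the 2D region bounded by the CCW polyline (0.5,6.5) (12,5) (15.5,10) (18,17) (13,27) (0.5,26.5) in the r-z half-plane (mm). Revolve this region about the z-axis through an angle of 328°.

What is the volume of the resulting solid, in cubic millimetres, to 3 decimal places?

Volume = 14975.524 mm³

Profile (r,z), 6 vertices: (0.5,6.5) (12,5) (15.5,10) (18,17) (13,27) (0.5,26.5)
edge 0: (0.5,6.5)→(12,5)  cross = 0.5·5 − 12·6.5 = -75.5000; (r_i+r_j)·cross = 12.5·-75.5000 = -943.7500
edge 1: (12,5)→(15.5,10)  cross = 12·10 − 15.5·5 = 42.5000; (r_i+r_j)·cross = 27.5·42.5000 = 1168.7500
edge 2: (15.5,10)→(18,17)  cross = 15.5·17 − 18·10 = 83.5000; (r_i+r_j)·cross = 33.5·83.5000 = 2797.2500
edge 3: (18,17)→(13,27)  cross = 18·27 − 13·17 = 265.0000; (r_i+r_j)·cross = 31·265.0000 = 8215.0000
edge 4: (13,27)→(0.5,26.5)  cross = 13·26.5 − 0.5·27 = 331.0000; (r_i+r_j)·cross = 13.5·331.0000 = 4468.5000
edge 5: (0.5,26.5)→(0.5,6.5)  cross = 0.5·6.5 − 0.5·26.5 = -10.0000; (r_i+r_j)·cross = 1·-10.0000 = -10.0000
Σcross = 636.5000 → A = |Σcross|/2 = 318.2500 mm²
Σ(r_i+r_j)·cross = 15695.7500 → first moment M = |Σ|/6 = 2615.9583
R_c = M/A = 2615.9583/318.2500 = 8.2198 mm
θ = 328° = 5.724680 rad
V = θ·R_c·A = 5.724680·8.2198·318.2500 = 14975.524 mm³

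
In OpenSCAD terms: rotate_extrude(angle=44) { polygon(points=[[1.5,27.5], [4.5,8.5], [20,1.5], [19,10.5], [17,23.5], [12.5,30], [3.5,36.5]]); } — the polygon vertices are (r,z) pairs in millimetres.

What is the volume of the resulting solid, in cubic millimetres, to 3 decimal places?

Volume = 3106.049 mm³

Profile (r,z), 7 vertices: (1.5,27.5) (4.5,8.5) (20,1.5) (19,10.5) (17,23.5) (12.5,30) (3.5,36.5)
edge 0: (1.5,27.5)→(4.5,8.5)  cross = 1.5·8.5 − 4.5·27.5 = -111.0000; (r_i+r_j)·cross = 6·-111.0000 = -666.0000
edge 1: (4.5,8.5)→(20,1.5)  cross = 4.5·1.5 − 20·8.5 = -163.2500; (r_i+r_j)·cross = 24.5·-163.2500 = -3999.6250
edge 2: (20,1.5)→(19,10.5)  cross = 20·10.5 − 19·1.5 = 181.5000; (r_i+r_j)·cross = 39·181.5000 = 7078.5000
edge 3: (19,10.5)→(17,23.5)  cross = 19·23.5 − 17·10.5 = 268.0000; (r_i+r_j)·cross = 36·268.0000 = 9648.0000
edge 4: (17,23.5)→(12.5,30)  cross = 17·30 − 12.5·23.5 = 216.2500; (r_i+r_j)·cross = 29.5·216.2500 = 6379.3750
edge 5: (12.5,30)→(3.5,36.5)  cross = 12.5·36.5 − 3.5·30 = 351.2500; (r_i+r_j)·cross = 16·351.2500 = 5620.0000
edge 6: (3.5,36.5)→(1.5,27.5)  cross = 3.5·27.5 − 1.5·36.5 = 41.5000; (r_i+r_j)·cross = 5·41.5000 = 207.5000
Σcross = 784.2500 → A = |Σcross|/2 = 392.1250 mm²
Σ(r_i+r_j)·cross = 24267.7500 → first moment M = |Σ|/6 = 4044.6250
R_c = M/A = 4044.6250/392.1250 = 10.3146 mm
θ = 44° = 0.767945 rad
V = θ·R_c·A = 0.767945·10.3146·392.1250 = 3106.049 mm³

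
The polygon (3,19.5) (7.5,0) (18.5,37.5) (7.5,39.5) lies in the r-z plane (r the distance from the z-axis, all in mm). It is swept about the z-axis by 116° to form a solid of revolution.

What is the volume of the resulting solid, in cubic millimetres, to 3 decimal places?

Profile (r,z), 4 vertices: (3,19.5) (7.5,0) (18.5,37.5) (7.5,39.5)
edge 0: (3,19.5)→(7.5,0)  cross = 3·0 − 7.5·19.5 = -146.2500; (r_i+r_j)·cross = 10.5·-146.2500 = -1535.6250
edge 1: (7.5,0)→(18.5,37.5)  cross = 7.5·37.5 − 18.5·0 = 281.2500; (r_i+r_j)·cross = 26·281.2500 = 7312.5000
edge 2: (18.5,37.5)→(7.5,39.5)  cross = 18.5·39.5 − 7.5·37.5 = 449.5000; (r_i+r_j)·cross = 26·449.5000 = 11687.0000
edge 3: (7.5,39.5)→(3,19.5)  cross = 7.5·19.5 − 3·39.5 = 27.7500; (r_i+r_j)·cross = 10.5·27.7500 = 291.3750
Σcross = 612.2500 → A = |Σcross|/2 = 306.1250 mm²
Σ(r_i+r_j)·cross = 17755.2500 → first moment M = |Σ|/6 = 2959.2083
R_c = M/A = 2959.2083/306.1250 = 9.6667 mm
θ = 116° = 2.024582 rad
V = θ·R_c·A = 2.024582·9.6667·306.1250 = 5991.160 mm³

Volume = 5991.160 mm³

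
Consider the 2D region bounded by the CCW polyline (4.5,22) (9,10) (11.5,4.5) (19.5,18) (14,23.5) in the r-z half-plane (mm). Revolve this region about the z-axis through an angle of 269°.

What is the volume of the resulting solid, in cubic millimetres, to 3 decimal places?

Volume = 8415.672 mm³

Profile (r,z), 5 vertices: (4.5,22) (9,10) (11.5,4.5) (19.5,18) (14,23.5)
edge 0: (4.5,22)→(9,10)  cross = 4.5·10 − 9·22 = -153.0000; (r_i+r_j)·cross = 13.5·-153.0000 = -2065.5000
edge 1: (9,10)→(11.5,4.5)  cross = 9·4.5 − 11.5·10 = -74.5000; (r_i+r_j)·cross = 20.5·-74.5000 = -1527.2500
edge 2: (11.5,4.5)→(19.5,18)  cross = 11.5·18 − 19.5·4.5 = 119.2500; (r_i+r_j)·cross = 31·119.2500 = 3696.7500
edge 3: (19.5,18)→(14,23.5)  cross = 19.5·23.5 − 14·18 = 206.2500; (r_i+r_j)·cross = 33.5·206.2500 = 6909.3750
edge 4: (14,23.5)→(4.5,22)  cross = 14·22 − 4.5·23.5 = 202.2500; (r_i+r_j)·cross = 18.5·202.2500 = 3741.6250
Σcross = 300.2500 → A = |Σcross|/2 = 150.1250 mm²
Σ(r_i+r_j)·cross = 10755.0000 → first moment M = |Σ|/6 = 1792.5000
R_c = M/A = 1792.5000/150.1250 = 11.9400 mm
θ = 269° = 4.694936 rad
V = θ·R_c·A = 4.694936·11.9400·150.1250 = 8415.672 mm³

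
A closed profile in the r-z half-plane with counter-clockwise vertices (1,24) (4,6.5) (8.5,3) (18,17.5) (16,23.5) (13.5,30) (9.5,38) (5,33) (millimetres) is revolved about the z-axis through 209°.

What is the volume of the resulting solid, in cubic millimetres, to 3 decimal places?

Volume = 11394.698 mm³

Profile (r,z), 8 vertices: (1,24) (4,6.5) (8.5,3) (18,17.5) (16,23.5) (13.5,30) (9.5,38) (5,33)
edge 0: (1,24)→(4,6.5)  cross = 1·6.5 − 4·24 = -89.5000; (r_i+r_j)·cross = 5·-89.5000 = -447.5000
edge 1: (4,6.5)→(8.5,3)  cross = 4·3 − 8.5·6.5 = -43.2500; (r_i+r_j)·cross = 12.5·-43.2500 = -540.6250
edge 2: (8.5,3)→(18,17.5)  cross = 8.5·17.5 − 18·3 = 94.7500; (r_i+r_j)·cross = 26.5·94.7500 = 2510.8750
edge 3: (18,17.5)→(16,23.5)  cross = 18·23.5 − 16·17.5 = 143.0000; (r_i+r_j)·cross = 34·143.0000 = 4862.0000
edge 4: (16,23.5)→(13.5,30)  cross = 16·30 − 13.5·23.5 = 162.7500; (r_i+r_j)·cross = 29.5·162.7500 = 4801.1250
edge 5: (13.5,30)→(9.5,38)  cross = 13.5·38 − 9.5·30 = 228.0000; (r_i+r_j)·cross = 23·228.0000 = 5244.0000
edge 6: (9.5,38)→(5,33)  cross = 9.5·33 − 5·38 = 123.5000; (r_i+r_j)·cross = 14.5·123.5000 = 1790.7500
edge 7: (5,33)→(1,24)  cross = 5·24 − 1·33 = 87.0000; (r_i+r_j)·cross = 6·87.0000 = 522.0000
Σcross = 706.2500 → A = |Σcross|/2 = 353.1250 mm²
Σ(r_i+r_j)·cross = 18742.6250 → first moment M = |Σ|/6 = 3123.7708
R_c = M/A = 3123.7708/353.1250 = 8.8461 mm
θ = 209° = 3.647738 rad
V = θ·R_c·A = 3.647738·8.8461·353.1250 = 11394.698 mm³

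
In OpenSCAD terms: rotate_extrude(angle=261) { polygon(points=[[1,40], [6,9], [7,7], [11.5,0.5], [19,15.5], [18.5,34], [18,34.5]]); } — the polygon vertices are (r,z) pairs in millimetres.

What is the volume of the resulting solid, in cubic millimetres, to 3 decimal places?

Profile (r,z), 7 vertices: (1,40) (6,9) (7,7) (11.5,0.5) (19,15.5) (18.5,34) (18,34.5)
edge 0: (1,40)→(6,9)  cross = 1·9 − 6·40 = -231.0000; (r_i+r_j)·cross = 7·-231.0000 = -1617.0000
edge 1: (6,9)→(7,7)  cross = 6·7 − 7·9 = -21.0000; (r_i+r_j)·cross = 13·-21.0000 = -273.0000
edge 2: (7,7)→(11.5,0.5)  cross = 7·0.5 − 11.5·7 = -77.0000; (r_i+r_j)·cross = 18.5·-77.0000 = -1424.5000
edge 3: (11.5,0.5)→(19,15.5)  cross = 11.5·15.5 − 19·0.5 = 168.7500; (r_i+r_j)·cross = 30.5·168.7500 = 5146.8750
edge 4: (19,15.5)→(18.5,34)  cross = 19·34 − 18.5·15.5 = 359.2500; (r_i+r_j)·cross = 37.5·359.2500 = 13471.8750
edge 5: (18.5,34)→(18,34.5)  cross = 18.5·34.5 − 18·34 = 26.2500; (r_i+r_j)·cross = 36.5·26.2500 = 958.1250
edge 6: (18,34.5)→(1,40)  cross = 18·40 − 1·34.5 = 685.5000; (r_i+r_j)·cross = 19·685.5000 = 13024.5000
Σcross = 910.7500 → A = |Σcross|/2 = 455.3750 mm²
Σ(r_i+r_j)·cross = 29286.8750 → first moment M = |Σ|/6 = 4881.1458
R_c = M/A = 4881.1458/455.3750 = 10.7190 mm
θ = 261° = 4.555309 rad
V = θ·R_c·A = 4.555309·10.7190·455.3750 = 22235.129 mm³

Volume = 22235.129 mm³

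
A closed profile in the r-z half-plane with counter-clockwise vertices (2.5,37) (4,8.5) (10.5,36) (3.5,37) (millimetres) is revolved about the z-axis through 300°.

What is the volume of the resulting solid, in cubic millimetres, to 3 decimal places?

Volume = 3374.594 mm³

Profile (r,z), 4 vertices: (2.5,37) (4,8.5) (10.5,36) (3.5,37)
edge 0: (2.5,37)→(4,8.5)  cross = 2.5·8.5 − 4·37 = -126.7500; (r_i+r_j)·cross = 6.5·-126.7500 = -823.8750
edge 1: (4,8.5)→(10.5,36)  cross = 4·36 − 10.5·8.5 = 54.7500; (r_i+r_j)·cross = 14.5·54.7500 = 793.8750
edge 2: (10.5,36)→(3.5,37)  cross = 10.5·37 − 3.5·36 = 262.5000; (r_i+r_j)·cross = 14·262.5000 = 3675.0000
edge 3: (3.5,37)→(2.5,37)  cross = 3.5·37 − 2.5·37 = 37.0000; (r_i+r_j)·cross = 6·37.0000 = 222.0000
Σcross = 227.5000 → A = |Σcross|/2 = 113.7500 mm²
Σ(r_i+r_j)·cross = 3867.0000 → first moment M = |Σ|/6 = 644.5000
R_c = M/A = 644.5000/113.7500 = 5.6659 mm
θ = 300° = 5.235988 rad
V = θ·R_c·A = 5.235988·5.6659·113.7500 = 3374.594 mm³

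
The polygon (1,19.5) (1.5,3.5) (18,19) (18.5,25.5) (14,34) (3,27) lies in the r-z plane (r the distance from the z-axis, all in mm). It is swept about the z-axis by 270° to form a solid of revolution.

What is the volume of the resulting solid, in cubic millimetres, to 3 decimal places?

Profile (r,z), 6 vertices: (1,19.5) (1.5,3.5) (18,19) (18.5,25.5) (14,34) (3,27)
edge 0: (1,19.5)→(1.5,3.5)  cross = 1·3.5 − 1.5·19.5 = -25.7500; (r_i+r_j)·cross = 2.5·-25.7500 = -64.3750
edge 1: (1.5,3.5)→(18,19)  cross = 1.5·19 − 18·3.5 = -34.5000; (r_i+r_j)·cross = 19.5·-34.5000 = -672.7500
edge 2: (18,19)→(18.5,25.5)  cross = 18·25.5 − 18.5·19 = 107.5000; (r_i+r_j)·cross = 36.5·107.5000 = 3923.7500
edge 3: (18.5,25.5)→(14,34)  cross = 18.5·34 − 14·25.5 = 272.0000; (r_i+r_j)·cross = 32.5·272.0000 = 8840.0000
edge 4: (14,34)→(3,27)  cross = 14·27 − 3·34 = 276.0000; (r_i+r_j)·cross = 17·276.0000 = 4692.0000
edge 5: (3,27)→(1,19.5)  cross = 3·19.5 − 1·27 = 31.5000; (r_i+r_j)·cross = 4·31.5000 = 126.0000
Σcross = 626.7500 → A = |Σcross|/2 = 313.3750 mm²
Σ(r_i+r_j)·cross = 16844.6250 → first moment M = |Σ|/6 = 2807.4375
R_c = M/A = 2807.4375/313.3750 = 8.9587 mm
θ = 270° = 4.712389 rad
V = θ·R_c·A = 4.712389·8.9587·313.3750 = 13229.738 mm³

Volume = 13229.738 mm³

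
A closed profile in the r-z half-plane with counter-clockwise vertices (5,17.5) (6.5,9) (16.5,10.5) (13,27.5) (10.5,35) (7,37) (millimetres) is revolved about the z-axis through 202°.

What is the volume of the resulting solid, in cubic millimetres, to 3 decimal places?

Volume = 7280.659 mm³

Profile (r,z), 6 vertices: (5,17.5) (6.5,9) (16.5,10.5) (13,27.5) (10.5,35) (7,37)
edge 0: (5,17.5)→(6.5,9)  cross = 5·9 − 6.5·17.5 = -68.7500; (r_i+r_j)·cross = 11.5·-68.7500 = -790.6250
edge 1: (6.5,9)→(16.5,10.5)  cross = 6.5·10.5 − 16.5·9 = -80.2500; (r_i+r_j)·cross = 23·-80.2500 = -1845.7500
edge 2: (16.5,10.5)→(13,27.5)  cross = 16.5·27.5 − 13·10.5 = 317.2500; (r_i+r_j)·cross = 29.5·317.2500 = 9358.8750
edge 3: (13,27.5)→(10.5,35)  cross = 13·35 − 10.5·27.5 = 166.2500; (r_i+r_j)·cross = 23.5·166.2500 = 3906.8750
edge 4: (10.5,35)→(7,37)  cross = 10.5·37 − 7·35 = 143.5000; (r_i+r_j)·cross = 17.5·143.5000 = 2511.2500
edge 5: (7,37)→(5,17.5)  cross = 7·17.5 − 5·37 = -62.5000; (r_i+r_j)·cross = 12·-62.5000 = -750.0000
Σcross = 415.5000 → A = |Σcross|/2 = 207.7500 mm²
Σ(r_i+r_j)·cross = 12390.6250 → first moment M = |Σ|/6 = 2065.1042
R_c = M/A = 2065.1042/207.7500 = 9.9403 mm
θ = 202° = 3.525565 rad
V = θ·R_c·A = 3.525565·9.9403·207.7500 = 7280.659 mm³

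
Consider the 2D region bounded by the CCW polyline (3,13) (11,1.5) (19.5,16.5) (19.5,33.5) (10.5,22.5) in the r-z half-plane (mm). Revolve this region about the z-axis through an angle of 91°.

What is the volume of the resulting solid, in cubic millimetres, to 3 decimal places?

Volume = 5075.682 mm³

Profile (r,z), 5 vertices: (3,13) (11,1.5) (19.5,16.5) (19.5,33.5) (10.5,22.5)
edge 0: (3,13)→(11,1.5)  cross = 3·1.5 − 11·13 = -138.5000; (r_i+r_j)·cross = 14·-138.5000 = -1939.0000
edge 1: (11,1.5)→(19.5,16.5)  cross = 11·16.5 − 19.5·1.5 = 152.2500; (r_i+r_j)·cross = 30.5·152.2500 = 4643.6250
edge 2: (19.5,16.5)→(19.5,33.5)  cross = 19.5·33.5 − 19.5·16.5 = 331.5000; (r_i+r_j)·cross = 39·331.5000 = 12928.5000
edge 3: (19.5,33.5)→(10.5,22.5)  cross = 19.5·22.5 − 10.5·33.5 = 87.0000; (r_i+r_j)·cross = 30·87.0000 = 2610.0000
edge 4: (10.5,22.5)→(3,13)  cross = 10.5·13 − 3·22.5 = 69.0000; (r_i+r_j)·cross = 13.5·69.0000 = 931.5000
Σcross = 501.2500 → A = |Σcross|/2 = 250.6250 mm²
Σ(r_i+r_j)·cross = 19174.6250 → first moment M = |Σ|/6 = 3195.7708
R_c = M/A = 3195.7708/250.6250 = 12.7512 mm
θ = 91° = 1.588250 rad
V = θ·R_c·A = 1.588250·12.7512·250.6250 = 5075.682 mm³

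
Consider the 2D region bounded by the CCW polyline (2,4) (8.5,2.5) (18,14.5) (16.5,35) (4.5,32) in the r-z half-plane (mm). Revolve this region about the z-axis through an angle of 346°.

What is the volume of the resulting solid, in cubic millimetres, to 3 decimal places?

Profile (r,z), 5 vertices: (2,4) (8.5,2.5) (18,14.5) (16.5,35) (4.5,32)
edge 0: (2,4)→(8.5,2.5)  cross = 2·2.5 − 8.5·4 = -29.0000; (r_i+r_j)·cross = 10.5·-29.0000 = -304.5000
edge 1: (8.5,2.5)→(18,14.5)  cross = 8.5·14.5 − 18·2.5 = 78.2500; (r_i+r_j)·cross = 26.5·78.2500 = 2073.6250
edge 2: (18,14.5)→(16.5,35)  cross = 18·35 − 16.5·14.5 = 390.7500; (r_i+r_j)·cross = 34.5·390.7500 = 13480.8750
edge 3: (16.5,35)→(4.5,32)  cross = 16.5·32 − 4.5·35 = 370.5000; (r_i+r_j)·cross = 21·370.5000 = 7780.5000
edge 4: (4.5,32)→(2,4)  cross = 4.5·4 − 2·32 = -46.0000; (r_i+r_j)·cross = 6.5·-46.0000 = -299.0000
Σcross = 764.5000 → A = |Σcross|/2 = 382.2500 mm²
Σ(r_i+r_j)·cross = 22731.5000 → first moment M = |Σ|/6 = 3788.5833
R_c = M/A = 3788.5833/382.2500 = 9.9113 mm
θ = 346° = 6.038839 rad
V = θ·R_c·A = 6.038839·9.9113·382.2500 = 22878.646 mm³

Volume = 22878.646 mm³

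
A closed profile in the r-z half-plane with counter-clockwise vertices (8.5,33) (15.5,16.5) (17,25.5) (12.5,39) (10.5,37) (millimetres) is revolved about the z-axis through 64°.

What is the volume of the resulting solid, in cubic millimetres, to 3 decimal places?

Profile (r,z), 5 vertices: (8.5,33) (15.5,16.5) (17,25.5) (12.5,39) (10.5,37)
edge 0: (8.5,33)→(15.5,16.5)  cross = 8.5·16.5 − 15.5·33 = -371.2500; (r_i+r_j)·cross = 24·-371.2500 = -8910.0000
edge 1: (15.5,16.5)→(17,25.5)  cross = 15.5·25.5 − 17·16.5 = 114.7500; (r_i+r_j)·cross = 32.5·114.7500 = 3729.3750
edge 2: (17,25.5)→(12.5,39)  cross = 17·39 − 12.5·25.5 = 344.2500; (r_i+r_j)·cross = 29.5·344.2500 = 10155.3750
edge 3: (12.5,39)→(10.5,37)  cross = 12.5·37 − 10.5·39 = 53.0000; (r_i+r_j)·cross = 23·53.0000 = 1219.0000
edge 4: (10.5,37)→(8.5,33)  cross = 10.5·33 − 8.5·37 = 32.0000; (r_i+r_j)·cross = 19·32.0000 = 608.0000
Σcross = 172.7500 → A = |Σcross|/2 = 86.3750 mm²
Σ(r_i+r_j)·cross = 6801.7500 → first moment M = |Σ|/6 = 1133.6250
R_c = M/A = 1133.6250/86.3750 = 13.1245 mm
θ = 64° = 1.117011 rad
V = θ·R_c·A = 1.117011·13.1245·86.3750 = 1266.271 mm³

Volume = 1266.271 mm³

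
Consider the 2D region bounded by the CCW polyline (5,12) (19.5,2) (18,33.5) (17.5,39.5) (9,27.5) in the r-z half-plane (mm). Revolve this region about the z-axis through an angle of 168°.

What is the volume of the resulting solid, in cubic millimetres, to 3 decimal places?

Volume = 12220.665 mm³

Profile (r,z), 5 vertices: (5,12) (19.5,2) (18,33.5) (17.5,39.5) (9,27.5)
edge 0: (5,12)→(19.5,2)  cross = 5·2 − 19.5·12 = -224.0000; (r_i+r_j)·cross = 24.5·-224.0000 = -5488.0000
edge 1: (19.5,2)→(18,33.5)  cross = 19.5·33.5 − 18·2 = 617.2500; (r_i+r_j)·cross = 37.5·617.2500 = 23146.8750
edge 2: (18,33.5)→(17.5,39.5)  cross = 18·39.5 − 17.5·33.5 = 124.7500; (r_i+r_j)·cross = 35.5·124.7500 = 4428.6250
edge 3: (17.5,39.5)→(9,27.5)  cross = 17.5·27.5 − 9·39.5 = 125.7500; (r_i+r_j)·cross = 26.5·125.7500 = 3332.3750
edge 4: (9,27.5)→(5,12)  cross = 9·12 − 5·27.5 = -29.5000; (r_i+r_j)·cross = 14·-29.5000 = -413.0000
Σcross = 614.2500 → A = |Σcross|/2 = 307.1250 mm²
Σ(r_i+r_j)·cross = 25006.8750 → first moment M = |Σ|/6 = 4167.8125
R_c = M/A = 4167.8125/307.1250 = 13.5704 mm
θ = 168° = 2.932153 rad
V = θ·R_c·A = 2.932153·13.5704·307.1250 = 12220.665 mm³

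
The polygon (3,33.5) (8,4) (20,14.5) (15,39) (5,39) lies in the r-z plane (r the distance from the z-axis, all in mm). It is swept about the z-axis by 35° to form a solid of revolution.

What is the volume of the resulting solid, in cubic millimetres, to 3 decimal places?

Volume = 2655.584 mm³

Profile (r,z), 5 vertices: (3,33.5) (8,4) (20,14.5) (15,39) (5,39)
edge 0: (3,33.5)→(8,4)  cross = 3·4 − 8·33.5 = -256.0000; (r_i+r_j)·cross = 11·-256.0000 = -2816.0000
edge 1: (8,4)→(20,14.5)  cross = 8·14.5 − 20·4 = 36.0000; (r_i+r_j)·cross = 28·36.0000 = 1008.0000
edge 2: (20,14.5)→(15,39)  cross = 20·39 − 15·14.5 = 562.5000; (r_i+r_j)·cross = 35·562.5000 = 19687.5000
edge 3: (15,39)→(5,39)  cross = 15·39 − 5·39 = 390.0000; (r_i+r_j)·cross = 20·390.0000 = 7800.0000
edge 4: (5,39)→(3,33.5)  cross = 5·33.5 − 3·39 = 50.5000; (r_i+r_j)·cross = 8·50.5000 = 404.0000
Σcross = 783.0000 → A = |Σcross|/2 = 391.5000 mm²
Σ(r_i+r_j)·cross = 26083.5000 → first moment M = |Σ|/6 = 4347.2500
R_c = M/A = 4347.2500/391.5000 = 11.1041 mm
θ = 35° = 0.610865 rad
V = θ·R_c·A = 0.610865·11.1041·391.5000 = 2655.584 mm³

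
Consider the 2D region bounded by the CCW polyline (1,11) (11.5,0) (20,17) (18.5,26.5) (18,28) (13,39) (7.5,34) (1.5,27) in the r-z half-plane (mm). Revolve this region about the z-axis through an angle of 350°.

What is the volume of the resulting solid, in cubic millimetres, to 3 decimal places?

Volume = 29779.935 mm³

Profile (r,z), 8 vertices: (1,11) (11.5,0) (20,17) (18.5,26.5) (18,28) (13,39) (7.5,34) (1.5,27)
edge 0: (1,11)→(11.5,0)  cross = 1·0 − 11.5·11 = -126.5000; (r_i+r_j)·cross = 12.5·-126.5000 = -1581.2500
edge 1: (11.5,0)→(20,17)  cross = 11.5·17 − 20·0 = 195.5000; (r_i+r_j)·cross = 31.5·195.5000 = 6158.2500
edge 2: (20,17)→(18.5,26.5)  cross = 20·26.5 − 18.5·17 = 215.5000; (r_i+r_j)·cross = 38.5·215.5000 = 8296.7500
edge 3: (18.5,26.5)→(18,28)  cross = 18.5·28 − 18·26.5 = 41.0000; (r_i+r_j)·cross = 36.5·41.0000 = 1496.5000
edge 4: (18,28)→(13,39)  cross = 18·39 − 13·28 = 338.0000; (r_i+r_j)·cross = 31·338.0000 = 10478.0000
edge 5: (13,39)→(7.5,34)  cross = 13·34 − 7.5·39 = 149.5000; (r_i+r_j)·cross = 20.5·149.5000 = 3064.7500
edge 6: (7.5,34)→(1.5,27)  cross = 7.5·27 − 1.5·34 = 151.5000; (r_i+r_j)·cross = 9·151.5000 = 1363.5000
edge 7: (1.5,27)→(1,11)  cross = 1.5·11 − 1·27 = -10.5000; (r_i+r_j)·cross = 2.5·-10.5000 = -26.2500
Σcross = 954.0000 → A = |Σcross|/2 = 477.0000 mm²
Σ(r_i+r_j)·cross = 29250.2500 → first moment M = |Σ|/6 = 4875.0417
R_c = M/A = 4875.0417/477.0000 = 10.2202 mm
θ = 350° = 6.108652 rad
V = θ·R_c·A = 6.108652·10.2202·477.0000 = 29779.935 mm³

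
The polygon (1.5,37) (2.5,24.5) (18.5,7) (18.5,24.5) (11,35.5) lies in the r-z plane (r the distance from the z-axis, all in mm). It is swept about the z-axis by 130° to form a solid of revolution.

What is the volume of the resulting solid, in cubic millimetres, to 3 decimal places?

Volume = 6977.237 mm³

Profile (r,z), 5 vertices: (1.5,37) (2.5,24.5) (18.5,7) (18.5,24.5) (11,35.5)
edge 0: (1.5,37)→(2.5,24.5)  cross = 1.5·24.5 − 2.5·37 = -55.7500; (r_i+r_j)·cross = 4·-55.7500 = -223.0000
edge 1: (2.5,24.5)→(18.5,7)  cross = 2.5·7 − 18.5·24.5 = -435.7500; (r_i+r_j)·cross = 21·-435.7500 = -9150.7500
edge 2: (18.5,7)→(18.5,24.5)  cross = 18.5·24.5 − 18.5·7 = 323.7500; (r_i+r_j)·cross = 37·323.7500 = 11978.7500
edge 3: (18.5,24.5)→(11,35.5)  cross = 18.5·35.5 − 11·24.5 = 387.2500; (r_i+r_j)·cross = 29.5·387.2500 = 11423.8750
edge 4: (11,35.5)→(1.5,37)  cross = 11·37 − 1.5·35.5 = 353.7500; (r_i+r_j)·cross = 12.5·353.7500 = 4421.8750
Σcross = 573.2500 → A = |Σcross|/2 = 286.6250 mm²
Σ(r_i+r_j)·cross = 18450.7500 → first moment M = |Σ|/6 = 3075.1250
R_c = M/A = 3075.1250/286.6250 = 10.7287 mm
θ = 130° = 2.268928 rad
V = θ·R_c·A = 2.268928·10.7287·286.6250 = 6977.237 mm³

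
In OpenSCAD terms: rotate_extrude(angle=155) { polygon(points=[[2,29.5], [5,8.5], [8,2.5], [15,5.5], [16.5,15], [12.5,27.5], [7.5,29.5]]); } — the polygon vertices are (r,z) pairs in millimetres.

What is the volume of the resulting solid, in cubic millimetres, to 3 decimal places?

Profile (r,z), 7 vertices: (2,29.5) (5,8.5) (8,2.5) (15,5.5) (16.5,15) (12.5,27.5) (7.5,29.5)
edge 0: (2,29.5)→(5,8.5)  cross = 2·8.5 − 5·29.5 = -130.5000; (r_i+r_j)·cross = 7·-130.5000 = -913.5000
edge 1: (5,8.5)→(8,2.5)  cross = 5·2.5 − 8·8.5 = -55.5000; (r_i+r_j)·cross = 13·-55.5000 = -721.5000
edge 2: (8,2.5)→(15,5.5)  cross = 8·5.5 − 15·2.5 = 6.5000; (r_i+r_j)·cross = 23·6.5000 = 149.5000
edge 3: (15,5.5)→(16.5,15)  cross = 15·15 − 16.5·5.5 = 134.2500; (r_i+r_j)·cross = 31.5·134.2500 = 4228.8750
edge 4: (16.5,15)→(12.5,27.5)  cross = 16.5·27.5 − 12.5·15 = 266.2500; (r_i+r_j)·cross = 29·266.2500 = 7721.2500
edge 5: (12.5,27.5)→(7.5,29.5)  cross = 12.5·29.5 − 7.5·27.5 = 162.5000; (r_i+r_j)·cross = 20·162.5000 = 3250.0000
edge 6: (7.5,29.5)→(2,29.5)  cross = 7.5·29.5 − 2·29.5 = 162.2500; (r_i+r_j)·cross = 9.5·162.2500 = 1541.3750
Σcross = 545.7500 → A = |Σcross|/2 = 272.8750 mm²
Σ(r_i+r_j)·cross = 15256.0000 → first moment M = |Σ|/6 = 2542.6667
R_c = M/A = 2542.6667/272.8750 = 9.3181 mm
θ = 155° = 2.705260 rad
V = θ·R_c·A = 2.705260·9.3181·272.8750 = 6878.575 mm³

Volume = 6878.575 mm³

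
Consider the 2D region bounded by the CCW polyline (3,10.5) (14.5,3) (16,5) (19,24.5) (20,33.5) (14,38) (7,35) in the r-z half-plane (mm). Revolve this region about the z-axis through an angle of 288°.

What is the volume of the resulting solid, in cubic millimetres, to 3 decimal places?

Volume = 23986.584 mm³

Profile (r,z), 7 vertices: (3,10.5) (14.5,3) (16,5) (19,24.5) (20,33.5) (14,38) (7,35)
edge 0: (3,10.5)→(14.5,3)  cross = 3·3 − 14.5·10.5 = -143.2500; (r_i+r_j)·cross = 17.5·-143.2500 = -2506.8750
edge 1: (14.5,3)→(16,5)  cross = 14.5·5 − 16·3 = 24.5000; (r_i+r_j)·cross = 30.5·24.5000 = 747.2500
edge 2: (16,5)→(19,24.5)  cross = 16·24.5 − 19·5 = 297.0000; (r_i+r_j)·cross = 35·297.0000 = 10395.0000
edge 3: (19,24.5)→(20,33.5)  cross = 19·33.5 − 20·24.5 = 146.5000; (r_i+r_j)·cross = 39·146.5000 = 5713.5000
edge 4: (20,33.5)→(14,38)  cross = 20·38 − 14·33.5 = 291.0000; (r_i+r_j)·cross = 34·291.0000 = 9894.0000
edge 5: (14,38)→(7,35)  cross = 14·35 − 7·38 = 224.0000; (r_i+r_j)·cross = 21·224.0000 = 4704.0000
edge 6: (7,35)→(3,10.5)  cross = 7·10.5 − 3·35 = -31.5000; (r_i+r_j)·cross = 10·-31.5000 = -315.0000
Σcross = 808.2500 → A = |Σcross|/2 = 404.1250 mm²
Σ(r_i+r_j)·cross = 28631.8750 → first moment M = |Σ|/6 = 4771.9792
R_c = M/A = 4771.9792/404.1250 = 11.8082 mm
θ = 288° = 5.026548 rad
V = θ·R_c·A = 5.026548·11.8082·404.1250 = 23986.584 mm³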